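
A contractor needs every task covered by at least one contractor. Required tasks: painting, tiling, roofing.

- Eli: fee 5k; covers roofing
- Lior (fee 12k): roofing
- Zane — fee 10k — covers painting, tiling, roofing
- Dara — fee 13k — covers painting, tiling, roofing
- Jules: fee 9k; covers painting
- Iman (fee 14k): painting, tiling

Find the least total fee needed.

10

This is a weighted set-cover instance.
Zane alone covers painting, tiling, roofing — every task.
Total fee: 10.
No cover costs less than 10.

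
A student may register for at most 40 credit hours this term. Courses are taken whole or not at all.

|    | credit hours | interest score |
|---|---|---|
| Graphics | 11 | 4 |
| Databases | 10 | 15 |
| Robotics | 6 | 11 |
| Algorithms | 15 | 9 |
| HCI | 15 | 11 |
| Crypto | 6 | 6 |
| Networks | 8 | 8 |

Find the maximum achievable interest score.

45

Allowing fractional choices, the relaxed optimum would be about 47.3, but courses are indivisible.
Databases + Robotics + HCI + Crypto: credit hours 10 + 6 + 15 + 6 = 37 ≤ 40, interest score 15 + 11 + 11 + 6 = 43.
Databases + Robotics + HCI + Networks: credit hours 10 + 6 + 15 + 8 = 39 ≤ 40, interest score 15 + 11 + 11 + 8 = 45.
Databases + Robotics + Algorithms + Networks: credit hours 10 + 6 + 15 + 8 = 39 ≤ 40, interest score 15 + 11 + 9 + 8 = 43.
Best is Databases, Robotics, HCI, and Networks with total interest score 45.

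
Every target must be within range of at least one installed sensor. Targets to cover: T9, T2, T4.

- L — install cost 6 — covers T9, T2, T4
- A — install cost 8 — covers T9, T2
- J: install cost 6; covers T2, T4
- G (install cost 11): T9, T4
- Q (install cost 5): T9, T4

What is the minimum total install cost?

L alone covers T9, T2, T4 — every target.
Total install cost: 6.
No cover costs less than 6.

6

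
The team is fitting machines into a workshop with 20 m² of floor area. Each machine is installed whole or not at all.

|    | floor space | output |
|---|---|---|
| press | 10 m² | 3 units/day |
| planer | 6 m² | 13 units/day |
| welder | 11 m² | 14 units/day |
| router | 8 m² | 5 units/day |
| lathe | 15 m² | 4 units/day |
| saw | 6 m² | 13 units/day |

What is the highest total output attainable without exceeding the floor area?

31

Allowing fractional choices, the relaxed optimum would be about 36.2, but machines are indivisible.
planer + welder: floor space 6 + 11 = 17 ≤ 20, output 13 + 14 = 27.
welder + saw: floor space 11 + 6 = 17 ≤ 20, output 14 + 13 = 27.
planer + router + saw: floor space 6 + 8 + 6 = 20 ≤ 20, output 13 + 5 + 13 = 31.
Best is planer, router, and saw with total output 31.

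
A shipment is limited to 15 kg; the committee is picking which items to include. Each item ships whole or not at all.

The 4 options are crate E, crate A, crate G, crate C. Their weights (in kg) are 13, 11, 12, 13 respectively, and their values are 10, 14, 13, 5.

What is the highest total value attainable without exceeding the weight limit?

crate A: weight 11 ≤ 15, value 14.
crate G: weight 12 ≤ 15, value 13.
crate E: weight 13 ≤ 15, value 10.
Best is crate A with total value 14.

14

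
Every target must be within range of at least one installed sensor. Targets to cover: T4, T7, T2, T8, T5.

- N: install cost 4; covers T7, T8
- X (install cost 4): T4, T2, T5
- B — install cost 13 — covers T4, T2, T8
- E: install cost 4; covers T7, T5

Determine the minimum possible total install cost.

8

Choose N and X: together they cover T4, T7, T2, T8, T5 — every target.
Total install cost: 4 + 4 = 8.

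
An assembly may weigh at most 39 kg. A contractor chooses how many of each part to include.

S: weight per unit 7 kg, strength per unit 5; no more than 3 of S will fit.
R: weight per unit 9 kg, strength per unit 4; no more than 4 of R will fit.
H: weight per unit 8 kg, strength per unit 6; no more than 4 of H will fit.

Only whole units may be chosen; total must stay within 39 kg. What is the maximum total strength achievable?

29

This is a bounded integer knapsack.
Take 1×S and 4×H: weight 39 ≤ 39, strength 1·5 + 4·6 = 29.
H has the best ratio (6/8) and is taken to its limit of 4; remaining capacity is filled optimally with the others.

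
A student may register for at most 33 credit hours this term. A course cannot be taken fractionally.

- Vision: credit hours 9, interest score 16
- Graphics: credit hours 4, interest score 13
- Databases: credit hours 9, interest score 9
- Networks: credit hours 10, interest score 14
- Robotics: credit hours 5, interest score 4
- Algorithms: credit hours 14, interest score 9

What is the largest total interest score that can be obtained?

52

Allowing fractional choices, the relaxed optimum would be about 52.8, but courses are indivisible.
Vision + Graphics + Databases + Networks: credit hours 9 + 4 + 9 + 10 = 32 ≤ 33, interest score 16 + 13 + 9 + 14 = 52.
Vision + Graphics + Networks + Robotics: credit hours 9 + 4 + 10 + 5 = 28 ≤ 33, interest score 16 + 13 + 14 + 4 = 47.
Vision + Graphics + Networks: credit hours 9 + 4 + 10 = 23 ≤ 33, interest score 16 + 13 + 14 = 43.
Best is Vision, Graphics, Databases, and Networks with total interest score 52.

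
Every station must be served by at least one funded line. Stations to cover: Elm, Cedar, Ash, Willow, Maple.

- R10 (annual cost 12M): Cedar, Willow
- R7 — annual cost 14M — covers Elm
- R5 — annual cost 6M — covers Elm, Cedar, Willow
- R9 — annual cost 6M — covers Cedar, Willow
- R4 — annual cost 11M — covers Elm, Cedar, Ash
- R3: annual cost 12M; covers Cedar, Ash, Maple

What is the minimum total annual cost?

18

Choose R5 and R3: together they cover Elm, Cedar, Ash, Willow, Maple — every station.
Total annual cost: 6 + 12 = 18.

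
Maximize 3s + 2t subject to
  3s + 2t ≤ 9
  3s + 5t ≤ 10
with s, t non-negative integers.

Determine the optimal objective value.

9

(s,t)=(3,0) is feasible, giving 9.
(s,t)=(2,0) is feasible, giving 6.
Maximum is 9 at (s,t)=(3,0).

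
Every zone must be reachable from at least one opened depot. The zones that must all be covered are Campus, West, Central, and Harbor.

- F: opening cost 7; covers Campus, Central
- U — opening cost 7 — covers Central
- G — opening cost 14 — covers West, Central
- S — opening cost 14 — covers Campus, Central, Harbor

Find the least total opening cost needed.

This is an integer covering problem.
Choose G and S: together they cover Campus, West, Central, Harbor — every zone.
Total opening cost: 14 + 14 = 28.

28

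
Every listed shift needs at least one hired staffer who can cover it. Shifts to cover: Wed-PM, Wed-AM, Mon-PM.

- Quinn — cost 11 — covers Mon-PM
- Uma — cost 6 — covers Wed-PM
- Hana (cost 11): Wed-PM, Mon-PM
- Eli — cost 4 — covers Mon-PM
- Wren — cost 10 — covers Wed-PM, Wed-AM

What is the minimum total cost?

Choose Eli and Wren: together they cover Wed-PM, Wed-AM, Mon-PM — every shift.
Total cost: 4 + 10 = 14.
No cover costs less than 14.

14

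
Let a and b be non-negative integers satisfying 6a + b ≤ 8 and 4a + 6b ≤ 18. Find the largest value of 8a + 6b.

(a,b)=(1,2): 6·1+1·2=8≤8, 4·1+6·2=16≤18, objective 20.
(a,b)=(0,3): 6·0+1·3=3≤8, 4·0+6·3=18≤18, objective 18.
(a,b)=(1,1): 6·1+1·1=7≤8, 4·1+6·1=10≤18, objective 14.
Maximum is 20 at (a,b)=(1,2).

20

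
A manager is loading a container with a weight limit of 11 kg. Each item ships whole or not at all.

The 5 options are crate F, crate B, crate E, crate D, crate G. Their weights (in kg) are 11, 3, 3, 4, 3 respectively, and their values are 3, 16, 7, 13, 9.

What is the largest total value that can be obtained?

Treat it as a binary knapsack problem.
Allowing fractional choices, the relaxed optimum would be about 40.3, but items are indivisible.
crate B + crate D + crate G: weight 3 + 4 + 3 = 10 ≤ 11, value 16 + 13 + 9 = 38.
crate B + crate E + crate G: weight 3 + 3 + 3 = 9 ≤ 11, value 16 + 7 + 9 = 32.
crate B + crate E + crate D: weight 3 + 3 + 4 = 10 ≤ 11, value 16 + 7 + 13 = 36.
Best is crate B, crate D, and crate G with total value 38.

38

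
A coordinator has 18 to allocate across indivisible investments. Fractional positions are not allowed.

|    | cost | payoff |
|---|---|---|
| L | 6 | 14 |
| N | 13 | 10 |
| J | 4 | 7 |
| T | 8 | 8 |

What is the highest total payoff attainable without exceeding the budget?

29

L + T: cost 6 + 8 = 14 ≤ 18, payoff 14 + 8 = 22.
L + J + T: cost 6 + 4 + 8 = 18 ≤ 18, payoff 14 + 7 + 8 = 29.
Best is L, J, and T with total payoff 29.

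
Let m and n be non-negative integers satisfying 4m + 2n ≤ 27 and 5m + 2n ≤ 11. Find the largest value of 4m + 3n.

15

The continuous relaxation peaks at (0, 5.5) with value 16.50; rounding to a feasible lattice point costs some objective.
(m,n)=(0,5): 4·0+2·5=10≤27, 5·0+2·5=10≤11, objective 15.
(m,n)=(0,4): 4·0+2·4=8≤27, 5·0+2·4=8≤11, objective 12.
No feasible integer point exceeds 15.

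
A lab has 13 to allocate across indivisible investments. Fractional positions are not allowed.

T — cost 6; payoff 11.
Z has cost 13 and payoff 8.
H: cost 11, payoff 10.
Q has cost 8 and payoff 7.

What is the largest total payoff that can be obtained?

Allowing fractional choices, the relaxed optimum would be about 17.4, but investments are indivisible.
T: cost 6 ≤ 13, payoff 11.
H: cost 11 ≤ 13, payoff 10.
Z: cost 13 ≤ 13, payoff 8.
Best is T with total payoff 11.

11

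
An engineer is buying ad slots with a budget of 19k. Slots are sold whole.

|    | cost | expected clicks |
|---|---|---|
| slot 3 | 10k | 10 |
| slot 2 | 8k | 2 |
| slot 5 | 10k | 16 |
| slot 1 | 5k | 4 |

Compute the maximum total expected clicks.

Take slot 5 and slot 1: cost 10 + 5 = 15 ≤ 19, expected clicks 16 + 4 = 20.
No other feasible combination does better.

20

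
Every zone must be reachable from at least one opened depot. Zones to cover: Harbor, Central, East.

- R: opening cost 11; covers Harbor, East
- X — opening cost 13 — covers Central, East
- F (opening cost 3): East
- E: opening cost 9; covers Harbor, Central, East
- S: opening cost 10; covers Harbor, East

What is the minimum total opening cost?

9

The greedy cost-per-new-zone heuristic would pick F and E for 12, but a cheaper cover exists.
E alone covers Harbor, Central, East — every zone.
Total opening cost: 9.
No cover costs less than 9.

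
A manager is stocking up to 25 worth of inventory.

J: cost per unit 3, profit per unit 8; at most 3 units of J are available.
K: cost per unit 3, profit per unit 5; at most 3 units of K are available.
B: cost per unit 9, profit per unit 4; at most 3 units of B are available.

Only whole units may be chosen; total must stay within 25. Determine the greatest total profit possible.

39

This is a bounded integer knapsack.
J has the best ratio (8/3); taking only J gives at most 3×8 = 24 (stopped by the supply cap of 3).
Mixing does better — 3×J and 3×K: cost 18 ≤ 25, profit 3·8 + 3·5 = 39.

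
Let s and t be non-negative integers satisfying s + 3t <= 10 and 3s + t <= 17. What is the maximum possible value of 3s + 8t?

(s,t)=(4,2): 1·4+3·2=10≤10, 3·4+1·2=14≤17, objective 28.
(s,t)=(3,2): 1·3+3·2=9≤10, 3·3+1·2=11≤17, objective 25.
(s,t)=(5,1): 1·5+3·1=8≤10, 3·5+1·1=16≤17, objective 23.
(s,t)=(4,1): 1·4+3·1=7≤10, 3·4+1·1=13≤17, objective 20.
No feasible integer point exceeds 28.

28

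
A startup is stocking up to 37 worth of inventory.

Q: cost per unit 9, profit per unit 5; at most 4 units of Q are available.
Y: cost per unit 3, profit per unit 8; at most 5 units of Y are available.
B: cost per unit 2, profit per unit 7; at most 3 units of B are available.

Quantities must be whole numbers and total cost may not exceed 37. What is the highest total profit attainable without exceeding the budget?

66

B has the best ratio (7/2); taking only B gives at most 3×7 = 21 (stopped by the supply cap of 3).
Mixing does better — 1×Q, 5×Y, and 3×B: cost 30 ≤ 37, profit 1·5 + 5·8 + 3·7 = 66.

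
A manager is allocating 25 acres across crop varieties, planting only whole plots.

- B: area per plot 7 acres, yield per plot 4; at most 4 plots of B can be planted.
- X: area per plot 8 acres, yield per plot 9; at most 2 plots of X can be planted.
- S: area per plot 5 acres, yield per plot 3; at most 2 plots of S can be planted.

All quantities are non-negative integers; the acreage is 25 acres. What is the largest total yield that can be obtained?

22

1×B and 2×X: area 23 ≤ 25, yield 1·4 + 2·9 = 22.
2×X and 1×S: area 21 ≤ 25, yield 2·9 + 1·3 = 21.
Best is 22.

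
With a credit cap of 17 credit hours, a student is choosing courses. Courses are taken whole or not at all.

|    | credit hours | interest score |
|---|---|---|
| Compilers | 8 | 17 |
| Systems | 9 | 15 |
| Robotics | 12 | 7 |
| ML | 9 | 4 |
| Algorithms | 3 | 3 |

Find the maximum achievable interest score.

Take Compilers and Systems: credit hours 8 + 9 = 17 ≤ 17, interest score 17 + 15 = 32.
No other feasible combination does better.

32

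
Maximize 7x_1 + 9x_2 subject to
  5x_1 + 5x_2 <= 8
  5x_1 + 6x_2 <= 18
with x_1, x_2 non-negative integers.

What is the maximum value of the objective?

9

The continuous relaxation peaks at (0, 1.6) with value 14.40; rounding to a feasible lattice point costs some objective.
(x_1,x_2)=(0,1): 5·0+5·1=5≤8, 5·0+6·1=6≤18, objective 9.
(x_1,x_2)=(1,0): 5·1+5·0=5≤8, 5·1+6·0=5≤18, objective 7.
(x_1,x_2)=(0,0): 5·0+5·0=0≤8, 5·0+6·0=0≤18, objective 0.
The best lattice point is (0,1), giving 9.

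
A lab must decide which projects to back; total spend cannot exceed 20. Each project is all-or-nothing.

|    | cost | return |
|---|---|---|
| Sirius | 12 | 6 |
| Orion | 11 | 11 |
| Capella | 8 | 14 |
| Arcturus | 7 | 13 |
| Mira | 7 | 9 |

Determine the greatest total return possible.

27

Take Capella and Arcturus: cost 8 + 7 = 15 ≤ 20, return 14 + 13 = 27.
No other feasible combination does better.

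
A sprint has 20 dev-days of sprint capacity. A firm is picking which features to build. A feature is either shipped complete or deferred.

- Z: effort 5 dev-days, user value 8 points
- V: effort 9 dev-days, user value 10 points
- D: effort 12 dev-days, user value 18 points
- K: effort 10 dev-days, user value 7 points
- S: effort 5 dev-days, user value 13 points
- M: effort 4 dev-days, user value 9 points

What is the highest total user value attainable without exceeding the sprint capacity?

This is an integer program with binary decision variables.
Z + V + S: effort 5 + 9 + 5 = 19 ≤ 20, user value 8 + 10 + 13 = 31.
D + S: effort 12 + 5 = 17 ≤ 20, user value 18 + 13 = 31.
V + S + M: effort 9 + 5 + 4 = 18 ≤ 20, user value 10 + 13 + 9 = 32.
Best is V, S, and M with total user value 32.

32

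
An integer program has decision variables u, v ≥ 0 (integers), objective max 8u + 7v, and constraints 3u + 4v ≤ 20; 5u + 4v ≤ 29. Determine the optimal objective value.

(u,v)=(5,1) is feasible, giving 47.
(u,v)=(4,2) is feasible, giving 46.
(u,v)=(5,0) is feasible, giving 40.
No feasible integer point exceeds 47.

47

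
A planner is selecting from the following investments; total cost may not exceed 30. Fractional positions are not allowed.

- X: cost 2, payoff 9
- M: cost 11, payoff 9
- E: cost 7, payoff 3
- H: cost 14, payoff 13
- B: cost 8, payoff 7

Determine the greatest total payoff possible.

X + M + H: cost 2 + 11 + 14 = 27 ≤ 30, payoff 9 + 9 + 13 = 31.
X + H + B: cost 2 + 14 + 8 = 24 ≤ 30, payoff 9 + 13 + 7 = 29.
X + M + E + B: cost 2 + 11 + 7 + 8 = 28 ≤ 30, payoff 9 + 9 + 3 + 7 = 28.
Best is X, M, and H with total payoff 31.

31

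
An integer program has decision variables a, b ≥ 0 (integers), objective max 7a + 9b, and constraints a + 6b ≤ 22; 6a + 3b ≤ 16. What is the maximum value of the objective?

34

Relaxing integrality, the LP optimum is 38.00 at (a,b) = (0.909, 3.52), which is not an integer point.
(a,b)=(1,3): 1·1+6·3=19≤22, 6·1+3·3=15≤16, objective 34.
(a,b)=(0,3): 1·0+6·3=18≤22, 6·0+3·3=9≤16, objective 27.
(a,b)=(1,2): 1·1+6·2=13≤22, 6·1+3·2=12≤16, objective 25.
Maximum is 34 at (a,b)=(1,3).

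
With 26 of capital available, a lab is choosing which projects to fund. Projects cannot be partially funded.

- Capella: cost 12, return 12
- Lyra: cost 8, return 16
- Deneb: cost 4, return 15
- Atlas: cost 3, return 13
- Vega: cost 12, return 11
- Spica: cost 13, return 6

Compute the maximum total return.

Take Lyra, Deneb, and Atlas: cost 8 + 4 + 3 = 15 ≤ 26, return 16 + 15 + 13 = 44.
No other feasible combination does better.

44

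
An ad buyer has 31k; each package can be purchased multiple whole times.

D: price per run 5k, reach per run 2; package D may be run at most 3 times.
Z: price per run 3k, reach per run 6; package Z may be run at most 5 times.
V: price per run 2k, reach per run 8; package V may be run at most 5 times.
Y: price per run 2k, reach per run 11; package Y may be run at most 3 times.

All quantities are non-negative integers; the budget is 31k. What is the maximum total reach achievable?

103

Take 5×Z, 5×V, and 3×Y: price 31 ≤ 31, reach 5·6 + 5·8 + 3·11 = 103.
Y has the best ratio (11/2) and is taken to its limit of 3; remaining capacity is filled optimally with the others.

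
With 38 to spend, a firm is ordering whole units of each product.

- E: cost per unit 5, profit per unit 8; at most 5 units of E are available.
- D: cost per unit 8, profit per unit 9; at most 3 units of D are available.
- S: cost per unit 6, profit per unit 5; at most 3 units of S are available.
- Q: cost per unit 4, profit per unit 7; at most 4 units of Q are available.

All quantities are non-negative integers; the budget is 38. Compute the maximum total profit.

5×E and 3×Q: cost 37 ≤ 38, profit 5·8 + 3·7 = 61.
4×E and 4×Q: cost 36 ≤ 38, profit 4·8 + 4·7 = 60.
Best is 61.

61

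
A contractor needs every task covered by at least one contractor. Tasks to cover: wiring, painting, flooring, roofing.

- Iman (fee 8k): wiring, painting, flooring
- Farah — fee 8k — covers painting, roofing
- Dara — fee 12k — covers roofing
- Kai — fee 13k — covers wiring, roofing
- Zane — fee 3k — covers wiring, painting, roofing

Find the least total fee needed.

11

Choose Iman and Zane: together they cover wiring, painting, flooring, roofing — every task.
Total fee: 8 + 3 = 11.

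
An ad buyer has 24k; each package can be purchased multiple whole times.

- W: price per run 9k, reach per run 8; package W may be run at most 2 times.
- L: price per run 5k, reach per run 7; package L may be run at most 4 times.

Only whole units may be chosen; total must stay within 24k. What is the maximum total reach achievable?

29

Take 1×W and 3×L: price 24 ≤ 24, reach 1·8 + 3·7 = 29.
No other integer combination yields more.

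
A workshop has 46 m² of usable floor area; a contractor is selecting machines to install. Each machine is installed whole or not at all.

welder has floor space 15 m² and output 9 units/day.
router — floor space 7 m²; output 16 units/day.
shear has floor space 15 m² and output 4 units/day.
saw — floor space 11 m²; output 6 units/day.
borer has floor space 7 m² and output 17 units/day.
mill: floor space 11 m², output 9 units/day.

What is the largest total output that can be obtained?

welder + router + saw + borer: floor space 15 + 7 + 11 + 7 = 40 ≤ 46, output 9 + 16 + 6 + 17 = 48.
welder + router + borer + mill: floor space 15 + 7 + 7 + 11 = 40 ≤ 46, output 9 + 16 + 17 + 9 = 51.
router + saw + borer + mill: floor space 7 + 11 + 7 + 11 = 36 ≤ 46, output 16 + 6 + 17 + 9 = 48.
Best is welder, router, borer, and mill with total output 51.

51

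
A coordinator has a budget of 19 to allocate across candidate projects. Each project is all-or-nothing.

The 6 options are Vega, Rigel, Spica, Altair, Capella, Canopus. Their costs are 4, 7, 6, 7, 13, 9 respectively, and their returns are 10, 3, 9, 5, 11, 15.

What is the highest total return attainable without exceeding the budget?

34

Treat it as a binary knapsack problem.
Vega + Spica + Canopus: cost 4 + 6 + 9 = 19 ≤ 19, return 10 + 9 + 15 = 34.
Spica + Canopus: cost 6 + 9 = 15 ≤ 19, return 9 + 15 = 24.
Vega + Canopus: cost 4 + 9 = 13 ≤ 19, return 10 + 15 = 25.
Best is Vega, Spica, and Canopus with total return 34.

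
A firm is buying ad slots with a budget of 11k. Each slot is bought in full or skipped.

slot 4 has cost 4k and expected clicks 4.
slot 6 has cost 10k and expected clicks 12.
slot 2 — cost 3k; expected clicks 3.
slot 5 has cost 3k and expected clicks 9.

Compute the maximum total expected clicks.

16

This is an integer program with binary decision variables.
slot 4 + slot 2 + slot 5: cost 4 + 3 + 3 = 10 ≤ 11, expected clicks 4 + 3 + 9 = 16.
slot 4 + slot 5: cost 4 + 3 = 7 ≤ 11, expected clicks 4 + 9 = 13.
Best is slot 4, slot 2, and slot 5 with total expected clicks 16.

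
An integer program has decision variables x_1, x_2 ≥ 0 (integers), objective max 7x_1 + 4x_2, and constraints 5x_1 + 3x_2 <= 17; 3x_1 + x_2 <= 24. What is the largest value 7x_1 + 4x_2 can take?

The continuous relaxation peaks at (3.4, 0) with value 23.80; rounding to a feasible lattice point costs some objective.
(x_1,x_2)=(1,4): 5·1+3·4=17≤17, 3·1+1·4=7≤24, objective 23.
(x_1,x_2)=(3,0): 5·3+3·0=15≤17, 3·3+1·0=9≤24, objective 21.
No feasible integer point exceeds 23.

23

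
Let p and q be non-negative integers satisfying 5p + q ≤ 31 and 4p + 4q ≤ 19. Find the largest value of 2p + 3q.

The continuous relaxation peaks at (0, 4.75) with value 14.25; rounding to a feasible lattice point costs some objective.
(p,q)=(0,4): 5·0+1·4=4≤31, 4·0+4·4=16≤19, objective 12.
(p,q)=(1,3): 5·1+1·3=8≤31, 4·1+4·3=16≤19, objective 11.
Maximum is 12 at (p,q)=(0,4).

12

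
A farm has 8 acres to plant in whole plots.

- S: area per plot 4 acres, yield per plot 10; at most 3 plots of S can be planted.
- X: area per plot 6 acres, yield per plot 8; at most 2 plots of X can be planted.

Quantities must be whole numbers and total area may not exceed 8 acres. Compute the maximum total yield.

S has the best ratio (10/4); taking only S gives at most 2×10 = 20 (stopped by the area limit).
Optimal: 2×S: area 8 ≤ 8, yield 2·10 = 20.

20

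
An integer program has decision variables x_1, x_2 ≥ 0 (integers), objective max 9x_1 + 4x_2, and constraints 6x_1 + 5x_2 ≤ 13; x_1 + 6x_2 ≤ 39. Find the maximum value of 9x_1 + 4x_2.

(x_1,x_2)=(2,0) is feasible, giving 18.
(x_1,x_2)=(1,1) is feasible, giving 13.
(x_1,x_2)=(1,0) is feasible, giving 9.
No feasible integer point exceeds 18.

18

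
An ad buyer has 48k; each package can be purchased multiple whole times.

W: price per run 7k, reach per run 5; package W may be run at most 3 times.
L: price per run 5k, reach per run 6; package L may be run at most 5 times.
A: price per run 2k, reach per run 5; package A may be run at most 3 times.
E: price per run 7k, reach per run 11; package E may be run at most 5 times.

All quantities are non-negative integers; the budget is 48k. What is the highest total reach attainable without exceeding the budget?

76

This is a bounded integer knapsack.
1×W, 3×A, and 5×E: price 48 ≤ 48, reach 1·5 + 3·5 + 5·11 = 75.
1×L, 3×A, and 5×E: price 46 ≤ 48, reach 1·6 + 3·5 + 5·11 = 76.
Best is 76.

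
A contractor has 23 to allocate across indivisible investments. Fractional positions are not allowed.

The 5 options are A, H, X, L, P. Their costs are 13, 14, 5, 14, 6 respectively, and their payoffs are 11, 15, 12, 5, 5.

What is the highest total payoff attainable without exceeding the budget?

Take H and X: cost 14 + 5 = 19 ≤ 23, payoff 15 + 12 = 27.
No other feasible combination does better.

27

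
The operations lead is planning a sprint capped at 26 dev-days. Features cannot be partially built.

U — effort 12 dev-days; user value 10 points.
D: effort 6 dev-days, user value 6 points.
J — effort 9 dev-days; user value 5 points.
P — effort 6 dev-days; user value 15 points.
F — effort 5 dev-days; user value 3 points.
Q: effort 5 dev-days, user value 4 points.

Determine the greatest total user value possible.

31

Allowing fractional choices, the relaxed optimum would be about 32.6, but features are indivisible.
D + J + P + Q: effort 6 + 9 + 6 + 5 = 26 ≤ 26, user value 6 + 5 + 15 + 4 = 30.
U + D + P: effort 12 + 6 + 6 = 24 ≤ 26, user value 10 + 6 + 15 = 31.
Best is U, D, and P with total user value 31.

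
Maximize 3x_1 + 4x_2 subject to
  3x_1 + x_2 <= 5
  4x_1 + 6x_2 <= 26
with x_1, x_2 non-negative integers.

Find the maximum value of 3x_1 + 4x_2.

16

(x_1,x_2)=(0,4) is feasible, giving 16.
(x_1,x_2)=(0,3) is feasible, giving 12.
Maximum is 16 at (x_1,x_2)=(0,4).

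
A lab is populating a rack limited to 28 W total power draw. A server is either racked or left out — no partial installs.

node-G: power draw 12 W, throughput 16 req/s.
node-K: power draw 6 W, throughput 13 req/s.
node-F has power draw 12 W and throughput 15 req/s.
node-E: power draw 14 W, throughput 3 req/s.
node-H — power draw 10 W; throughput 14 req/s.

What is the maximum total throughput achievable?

43

node-K + node-F + node-H: power draw 6 + 12 + 10 = 28 ≤ 28, throughput 13 + 15 + 14 = 42.
node-G + node-K + node-H: power draw 12 + 6 + 10 = 28 ≤ 28, throughput 16 + 13 + 14 = 43.
node-G + node-F: power draw 12 + 12 = 24 ≤ 28, throughput 16 + 15 = 31.
Best is node-G, node-K, and node-H with total throughput 43.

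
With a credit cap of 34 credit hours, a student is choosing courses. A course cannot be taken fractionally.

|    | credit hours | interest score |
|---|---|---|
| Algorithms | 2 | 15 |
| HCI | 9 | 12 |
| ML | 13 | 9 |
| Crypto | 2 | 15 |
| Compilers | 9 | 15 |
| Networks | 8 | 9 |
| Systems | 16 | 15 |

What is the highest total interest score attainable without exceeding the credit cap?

66

Allowing fractional choices, the relaxed optimum would be about 69.8, but courses are indivisible.
Algorithms + ML + Crypto + Compilers + Networks: credit hours 2 + 13 + 2 + 9 + 8 = 34 ≤ 34, interest score 15 + 9 + 15 + 15 + 9 = 63.
Algorithms + HCI + Crypto + Compilers + Networks: credit hours 2 + 9 + 2 + 9 + 8 = 30 ≤ 34, interest score 15 + 12 + 15 + 15 + 9 = 66.
Best is Algorithms, HCI, Crypto, Compilers, and Networks with total interest score 66.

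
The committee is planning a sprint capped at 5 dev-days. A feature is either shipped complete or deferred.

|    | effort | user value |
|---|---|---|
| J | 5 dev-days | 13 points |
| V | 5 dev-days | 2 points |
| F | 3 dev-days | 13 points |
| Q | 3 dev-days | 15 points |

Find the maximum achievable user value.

Allowing fractional choices, the relaxed optimum would be about 23.7, but features are indivisible.
F: effort 3 ≤ 5, user value 13.
J: effort 5 ≤ 5, user value 13.
Q: effort 3 ≤ 5, user value 15.
Best is Q with total user value 15.

15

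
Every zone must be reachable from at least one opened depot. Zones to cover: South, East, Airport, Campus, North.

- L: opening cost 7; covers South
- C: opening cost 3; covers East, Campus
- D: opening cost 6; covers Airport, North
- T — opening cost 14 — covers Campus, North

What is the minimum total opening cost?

Choose L, C, and D: together they cover South, East, Airport, Campus, North — every zone.
Total opening cost: 7 + 3 + 6 = 16.
No cover costs less than 16.

16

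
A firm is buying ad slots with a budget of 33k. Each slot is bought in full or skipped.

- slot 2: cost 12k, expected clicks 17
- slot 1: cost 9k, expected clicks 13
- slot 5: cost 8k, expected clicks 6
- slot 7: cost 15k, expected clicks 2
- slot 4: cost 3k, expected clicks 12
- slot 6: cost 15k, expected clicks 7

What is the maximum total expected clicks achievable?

48

Allowing fractional choices, the relaxed optimum would be about 48.5, but ad slots are indivisible.
slot 2 + slot 1 + slot 4: cost 12 + 9 + 3 = 24 ≤ 33, expected clicks 17 + 13 + 12 = 42.
slot 2 + slot 1 + slot 5 + slot 4: cost 12 + 9 + 8 + 3 = 32 ≤ 33, expected clicks 17 + 13 + 6 + 12 = 48.
Best is slot 2, slot 1, slot 5, and slot 4 with total expected clicks 48.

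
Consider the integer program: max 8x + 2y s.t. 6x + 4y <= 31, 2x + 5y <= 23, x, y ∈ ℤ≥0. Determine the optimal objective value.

Relaxing integrality, the LP optimum is 41.33 at (x,y) = (5.17, 0), which is not an integer point.
(x,y)=(5,0): 6·5+4·0=30≤31, 2·5+5·0=10≤23, objective 40.
(x,y)=(4,1): 6·4+4·1=28≤31, 2·4+5·1=13≤23, objective 34.
(x,y)=(4,0): 6·4+4·0=24≤31, 2·4+5·0=8≤23, objective 32.
Maximum is 40 at (x,y)=(5,0).

40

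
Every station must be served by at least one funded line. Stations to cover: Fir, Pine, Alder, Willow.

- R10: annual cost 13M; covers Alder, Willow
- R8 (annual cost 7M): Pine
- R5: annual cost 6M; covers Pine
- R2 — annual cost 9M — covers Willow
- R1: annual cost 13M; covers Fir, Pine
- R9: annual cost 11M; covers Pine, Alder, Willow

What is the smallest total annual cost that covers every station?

Choose R1 and R9: together they cover Fir, Pine, Alder, Willow — every station.
Total annual cost: 13 + 11 = 24.
No cover costs less than 24.

24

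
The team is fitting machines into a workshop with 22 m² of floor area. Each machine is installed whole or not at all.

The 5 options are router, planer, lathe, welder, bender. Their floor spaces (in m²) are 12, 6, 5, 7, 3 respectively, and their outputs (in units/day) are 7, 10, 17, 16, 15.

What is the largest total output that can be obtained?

Allowing fractional choices, the relaxed optimum would be about 58.6, but machines are indivisible.
planer + lathe + welder + bender: floor space 6 + 5 + 7 + 3 = 21 ≤ 22, output 10 + 17 + 16 + 15 = 58.
lathe + welder + bender: floor space 5 + 7 + 3 = 15 ≤ 22, output 17 + 16 + 15 = 48.
planer + lathe + welder: floor space 6 + 5 + 7 = 18 ≤ 22, output 10 + 17 + 16 = 43.
Best is planer, lathe, welder, and bender with total output 58.

58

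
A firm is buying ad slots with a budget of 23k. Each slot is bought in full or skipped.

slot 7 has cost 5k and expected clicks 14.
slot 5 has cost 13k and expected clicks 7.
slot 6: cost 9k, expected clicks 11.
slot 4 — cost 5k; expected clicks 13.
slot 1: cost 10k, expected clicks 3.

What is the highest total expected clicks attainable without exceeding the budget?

slot 7 + slot 4 + slot 1: cost 5 + 5 + 10 = 20 ≤ 23, expected clicks 14 + 13 + 3 = 30.
slot 7 + slot 5 + slot 4: cost 5 + 13 + 5 = 23 ≤ 23, expected clicks 14 + 7 + 13 = 34.
slot 7 + slot 6 + slot 4: cost 5 + 9 + 5 = 19 ≤ 23, expected clicks 14 + 11 + 13 = 38.
Best is slot 7, slot 6, and slot 4 with total expected clicks 38.

38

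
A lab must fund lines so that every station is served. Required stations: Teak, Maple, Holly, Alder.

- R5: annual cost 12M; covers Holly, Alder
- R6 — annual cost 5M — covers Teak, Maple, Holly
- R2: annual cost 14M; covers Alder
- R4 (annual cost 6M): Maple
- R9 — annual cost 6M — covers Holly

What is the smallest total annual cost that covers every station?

This is a weighted set-cover instance.
Choose R5 and R6: together they cover Teak, Maple, Holly, Alder — every station.
Total annual cost: 12 + 5 = 17.
No cover costs less than 17.

17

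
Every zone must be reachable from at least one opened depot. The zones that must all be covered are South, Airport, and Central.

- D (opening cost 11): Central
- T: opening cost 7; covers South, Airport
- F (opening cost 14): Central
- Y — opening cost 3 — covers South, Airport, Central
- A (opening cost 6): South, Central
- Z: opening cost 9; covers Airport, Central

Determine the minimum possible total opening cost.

Y alone covers South, Airport, Central — every zone.
Total opening cost: 3.
No cover costs less than 3.

3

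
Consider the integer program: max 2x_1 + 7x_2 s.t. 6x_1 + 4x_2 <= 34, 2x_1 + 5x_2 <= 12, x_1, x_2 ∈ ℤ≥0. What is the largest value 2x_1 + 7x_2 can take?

(x_1,x_2)=(1,2) is feasible, giving 16.
(x_1,x_2)=(0,2) is feasible, giving 14.
(x_1,x_2)=(2,1) is feasible, giving 11.
The best lattice point is (1,2), giving 16.

16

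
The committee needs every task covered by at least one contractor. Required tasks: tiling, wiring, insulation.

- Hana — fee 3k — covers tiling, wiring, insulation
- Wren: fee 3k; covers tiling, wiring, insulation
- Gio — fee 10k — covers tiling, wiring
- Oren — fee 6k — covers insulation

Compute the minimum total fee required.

3

Hana alone covers tiling, wiring, insulation — every task.
Total fee: 3.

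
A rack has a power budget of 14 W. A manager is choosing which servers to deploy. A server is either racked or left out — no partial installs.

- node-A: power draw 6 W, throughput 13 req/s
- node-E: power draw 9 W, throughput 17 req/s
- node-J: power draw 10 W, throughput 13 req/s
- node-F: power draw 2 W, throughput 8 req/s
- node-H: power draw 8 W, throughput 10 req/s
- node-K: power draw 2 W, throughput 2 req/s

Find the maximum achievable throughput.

27

Allowing fractional choices, the relaxed optimum would be about 32.3, but servers are indivisible.
node-E + node-F + node-K: power draw 9 + 2 + 2 = 13 ≤ 14, throughput 17 + 8 + 2 = 27.
node-E + node-F: power draw 9 + 2 = 11 ≤ 14, throughput 17 + 8 = 25.
Best is node-E, node-F, and node-K with total throughput 27.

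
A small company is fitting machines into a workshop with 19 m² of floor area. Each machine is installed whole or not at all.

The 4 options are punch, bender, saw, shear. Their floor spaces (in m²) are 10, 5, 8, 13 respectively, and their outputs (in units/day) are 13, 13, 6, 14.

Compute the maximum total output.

27

Treat it as a binary knapsack problem.
Allowing fractional choices, the relaxed optimum would be about 30.3, but machines are indivisible.
bender + shear: floor space 5 + 13 = 18 ≤ 19, output 13 + 14 = 27.
punch + bender: floor space 10 + 5 = 15 ≤ 19, output 13 + 13 = 26.
Best is bender and shear with total output 27.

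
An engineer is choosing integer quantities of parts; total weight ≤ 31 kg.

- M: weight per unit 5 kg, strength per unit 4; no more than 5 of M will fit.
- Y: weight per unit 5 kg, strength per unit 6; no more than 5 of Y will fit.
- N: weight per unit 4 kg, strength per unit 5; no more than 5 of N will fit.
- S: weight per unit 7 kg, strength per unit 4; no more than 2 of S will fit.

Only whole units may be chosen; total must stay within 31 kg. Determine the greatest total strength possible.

38

N has the best ratio (5/4); taking only N gives at most 5×5 = 25 (stopped by the supply cap of 5).
Mixing does better — 3×Y and 4×N: weight 31 ≤ 31, strength 3·6 + 4·5 = 38.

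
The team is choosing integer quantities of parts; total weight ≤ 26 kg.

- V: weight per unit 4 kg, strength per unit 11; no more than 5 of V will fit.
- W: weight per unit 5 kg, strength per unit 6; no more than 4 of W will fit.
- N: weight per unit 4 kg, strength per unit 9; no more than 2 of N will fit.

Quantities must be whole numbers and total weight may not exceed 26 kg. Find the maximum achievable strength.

64

This is a bounded integer knapsack.
V has the best ratio (11/4); taking only V gives at most 5×11 = 55 (stopped by the supply cap of 5).
Mixing does better — 5×V and 1×N: weight 24 ≤ 26, strength 5·11 + 1·9 = 64.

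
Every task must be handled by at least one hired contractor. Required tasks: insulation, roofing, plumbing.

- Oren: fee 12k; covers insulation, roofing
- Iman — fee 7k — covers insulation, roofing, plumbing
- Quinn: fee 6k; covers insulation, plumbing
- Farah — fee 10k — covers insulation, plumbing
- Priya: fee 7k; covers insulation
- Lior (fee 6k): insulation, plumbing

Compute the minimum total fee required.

7

Iman alone covers insulation, roofing, plumbing — every task.
Total fee: 7.
No cover costs less than 7.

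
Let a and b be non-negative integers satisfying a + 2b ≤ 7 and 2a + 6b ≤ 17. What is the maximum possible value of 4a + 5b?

(a,b)=(7,0): 1·7+2·0=7≤7, 2·7+6·0=14≤17, objective 28.
(a,b)=(6,0): 1·6+2·0=6≤7, 2·6+6·0=12≤17, objective 24.
Maximum is 28 at (a,b)=(7,0).

28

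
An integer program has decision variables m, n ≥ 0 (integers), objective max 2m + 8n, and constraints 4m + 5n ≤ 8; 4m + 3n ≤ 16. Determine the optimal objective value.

8

(m,n)=(0,1): 4·0+5·1=5≤8, 4·0+3·1=3≤16, objective 8.
(m,n)=(1,0): 4·1+5·0=4≤8, 4·1+3·0=4≤16, objective 2.
(m,n)=(0,0): 4·0+5·0=0≤8, 4·0+3·0=0≤16, objective 0.
Maximum is 8 at (m,n)=(0,1).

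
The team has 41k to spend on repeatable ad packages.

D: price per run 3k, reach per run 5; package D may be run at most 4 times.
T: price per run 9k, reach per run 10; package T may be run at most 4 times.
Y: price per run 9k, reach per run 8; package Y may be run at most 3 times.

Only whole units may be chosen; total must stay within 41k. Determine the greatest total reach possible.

D has the best ratio (5/3); taking only D gives at most 4×5 = 20 (stopped by the supply cap of 4).
Mixing does better — 4×D and 3×T: price 39 ≤ 41, reach 4·5 + 3·10 = 50.

50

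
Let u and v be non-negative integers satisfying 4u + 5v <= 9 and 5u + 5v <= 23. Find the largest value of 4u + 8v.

(u,v)=(1,1) is feasible, giving 12.
(u,v)=(0,1) is feasible, giving 8.
(u,v)=(2,0) is feasible, giving 8.
(u,v)=(1,0) is feasible, giving 4.
Maximum is 12 at (u,v)=(1,1).

12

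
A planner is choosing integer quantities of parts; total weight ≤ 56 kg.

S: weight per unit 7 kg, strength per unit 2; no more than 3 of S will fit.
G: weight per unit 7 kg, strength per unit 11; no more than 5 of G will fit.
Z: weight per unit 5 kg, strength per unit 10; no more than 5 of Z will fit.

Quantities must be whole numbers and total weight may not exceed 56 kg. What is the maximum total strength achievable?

This is a bounded integer knapsack.
4×G and 5×Z: weight 53 ≤ 56, strength 4·11 + 5·10 = 94.
5×G and 4×Z: weight 55 ≤ 56, strength 5·11 + 4·10 = 95.
Best is 95.

95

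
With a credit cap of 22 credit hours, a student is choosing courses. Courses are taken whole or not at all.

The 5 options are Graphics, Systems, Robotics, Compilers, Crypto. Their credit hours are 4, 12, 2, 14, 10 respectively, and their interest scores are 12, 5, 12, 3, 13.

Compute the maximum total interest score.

Graphics + Robotics + Crypto: credit hours 4 + 2 + 10 = 16 ≤ 22, interest score 12 + 12 + 13 = 37.
Graphics + Systems + Robotics: credit hours 4 + 12 + 2 = 18 ≤ 22, interest score 12 + 5 + 12 = 29.
Graphics + Robotics + Compilers: credit hours 4 + 2 + 14 = 20 ≤ 22, interest score 12 + 12 + 3 = 27.
Best is Graphics, Robotics, and Crypto with total interest score 37.

37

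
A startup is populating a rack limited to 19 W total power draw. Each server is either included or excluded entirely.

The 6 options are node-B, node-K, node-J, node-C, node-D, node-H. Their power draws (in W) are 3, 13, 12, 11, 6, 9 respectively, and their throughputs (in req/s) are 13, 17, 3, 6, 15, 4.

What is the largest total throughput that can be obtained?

Allowing fractional choices, the relaxed optimum would be about 41.1, but servers are indivisible.
node-B + node-D + node-H: power draw 3 + 6 + 9 = 18 ≤ 19, throughput 13 + 15 + 4 = 32.
node-K + node-D: power draw 13 + 6 = 19 ≤ 19, throughput 17 + 15 = 32.
The maximum throughput is 32; one optimal choice is node-B, node-D, and node-H.

32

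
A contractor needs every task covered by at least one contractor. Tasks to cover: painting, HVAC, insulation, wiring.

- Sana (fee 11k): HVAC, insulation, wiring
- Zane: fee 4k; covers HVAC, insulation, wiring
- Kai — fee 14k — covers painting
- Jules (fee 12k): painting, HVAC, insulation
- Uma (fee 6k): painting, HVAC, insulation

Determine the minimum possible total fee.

This is an integer covering problem.
Choose Zane and Uma: together they cover painting, HVAC, insulation, wiring — every task.
Total fee: 4 + 6 = 10.
No cover costs less than 10.

10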